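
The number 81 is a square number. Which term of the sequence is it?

9

We need n² = 81, so n = √81 = 9.
Check: 9² = 81. ✓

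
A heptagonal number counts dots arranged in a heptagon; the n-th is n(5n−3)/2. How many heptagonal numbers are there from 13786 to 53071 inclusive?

The n-th heptagonal number is n(5n−3)/2.
Smallest index with value ≥ 13786: n = 75 (giving 13950).
Largest index with value ≤ 53071: n = 146 (giving 53071).
Indices 75 through 146: 72 terms.

72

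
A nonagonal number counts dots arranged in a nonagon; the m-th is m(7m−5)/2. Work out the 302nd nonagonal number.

The 302nd nonagonal number is n(7n−5)/2 with n = 302.
302·(7·302 − 5)/2 = 302·2109/2 = 318459.

318459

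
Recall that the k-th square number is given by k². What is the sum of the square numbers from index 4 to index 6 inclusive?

Σ_{i=4}^{6} i² = 91 − 14 = 77.

77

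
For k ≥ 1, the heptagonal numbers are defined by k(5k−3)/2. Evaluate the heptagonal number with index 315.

247590

The 315th heptagonal number is n(5n−3)/2 with n = 315.
315·(5·315 − 3)/2 = 315·1572/2 = 315·786 = 247590.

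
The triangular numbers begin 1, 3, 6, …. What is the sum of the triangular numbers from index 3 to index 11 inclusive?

282

Σ i(i+1)/2 = (Σi² + Σi) / 2 over i = 3..11.
Σi = 66 − 3 = 63 and Σi² = 506 − 5 = 501.
(1·501 + 1·63) / 2 = 564/2 = 282.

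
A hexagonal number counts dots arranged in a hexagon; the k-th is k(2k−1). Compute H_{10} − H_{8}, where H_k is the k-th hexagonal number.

10·(2·10 − 1) = 190 and 8·(2·8 − 1) = 120.
Difference: 190 − 120 = 70.

70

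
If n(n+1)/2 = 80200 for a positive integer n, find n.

Set n(n+1)/2 = 80200, giving n² + n − 160400 = 0.
The discriminant is 1 + 8·80200 = 641601, and √641601 = 801.
So n = (-1 + 801) / 2 = 800/2 = 400.

400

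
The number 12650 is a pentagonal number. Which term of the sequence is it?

Set n(3n−1)/2 = 12650, giving 3n² − n − 25300 = 0.
The discriminant is 1 + 24·12650 = 303601, and √303601 = 551.
So n = (1 + 551) / 6 = 552/6 = 92.

92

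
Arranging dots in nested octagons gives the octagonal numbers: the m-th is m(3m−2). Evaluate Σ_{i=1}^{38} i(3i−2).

Σ i(3i−2) = 3Σi² − 2Σi over i = 1..38.
Σi = 741 and Σi² = 19019.
3·19019 − 2·741 = 55575.

55575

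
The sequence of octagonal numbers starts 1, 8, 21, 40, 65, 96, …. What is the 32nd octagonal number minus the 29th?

32·(3·32 − 2) = 3008 and 29·(3·29 − 2) = 2465.
Difference: 3008 − 2465 = 543.

543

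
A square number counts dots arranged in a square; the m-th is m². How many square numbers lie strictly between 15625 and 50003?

The n-th square number is n².
Smallest index with value > 15625: n = 126 (giving 15876).
Largest index with value < 50003: n = 223 (giving 49729).
Indices 126 through 223: 98 terms.

98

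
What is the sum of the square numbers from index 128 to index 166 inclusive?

Σ_{i=128}^{166} i² = 1538571 − 690880 = 847691.

847691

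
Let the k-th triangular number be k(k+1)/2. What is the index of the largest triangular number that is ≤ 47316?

307

Solve n(n+1)/2 ≤ 47316 for integer n.
n = 307 gives 47278 ≤ 47316, while n = 308 gives 47586 > 47316; so the answer is index 307.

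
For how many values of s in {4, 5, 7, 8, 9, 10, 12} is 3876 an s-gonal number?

1

s = 4: P(4, 62) = 3844 and P(4, 63) = 3969; 3876 is not s-gonal.
s = 5: P(5, 51) = 3876. ✓
s = 7: P(7, 39) = 3744 and P(7, 40) = 3940; 3876 is not s-gonal.
s = 8: P(8, 36) = 3816 and P(8, 37) = 4033; 3876 is not s-gonal.
s = 9: P(9, 33) = 3729 and P(9, 34) = 3961; 3876 is not s-gonal.
s = 10: P(10, 31) = 3751 and P(10, 32) = 4000; 3876 is not s-gonal.
s = 12: P(12, 28) = 3808 and P(12, 29) = 4089; 3876 is not s-gonal.
Hits: s ∈ {5} → 1.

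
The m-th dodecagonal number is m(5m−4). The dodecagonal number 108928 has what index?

148

Set n(5n−4) = 108928, giving 5n² − 4n − 108928 = 0.
So n = (4 + 1476) / 10 = 1480/10 = 148.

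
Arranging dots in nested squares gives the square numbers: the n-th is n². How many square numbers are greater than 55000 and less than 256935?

272

The n-th square number is n².
Smallest index with value > 55000: n = 235 (giving 55225).
Largest index with value < 256935: n = 506 (giving 256036).
Indices 235 through 506: 272 terms.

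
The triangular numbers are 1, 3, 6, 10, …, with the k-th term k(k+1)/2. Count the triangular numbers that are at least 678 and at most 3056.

41

The n-th triangular number is n(n+1)/2.
Smallest index with value ≥ 678: n = 37 (giving 703).
Largest index with value ≤ 3056: n = 77 (giving 3003).
Indices 37 through 77: 41 terms.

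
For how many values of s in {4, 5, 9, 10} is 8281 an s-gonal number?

2

s = 4: P(4, 91) = 8281. ✓
s = 5: P(5, 74) = 8177 and P(5, 75) = 8400; 8281 is not s-gonal.
s = 9: P(9, 49) = 8281. ✓
s = 10: P(10, 45) = 7965 and P(10, 46) = 8326; 8281 is not s-gonal.
Hits: s ∈ {4, 9} → 2.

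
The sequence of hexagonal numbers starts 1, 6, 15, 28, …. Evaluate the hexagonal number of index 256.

The 256th hexagonal number is n(2n−1) with n = 256.
256·(2·256 − 1) = 256·511 = 130816.

130816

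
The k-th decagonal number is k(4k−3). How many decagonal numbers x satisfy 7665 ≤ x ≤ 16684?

The n-th decagonal number is n(4n−3).
Smallest index with value ≥ 7665: n = 45 (giving 7965).
Largest index with value ≤ 16684: n = 64 (giving 16192).
Indices 45 through 64: 20 terms.

20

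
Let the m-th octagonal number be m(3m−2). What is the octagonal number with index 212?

134408

The 212th octagonal number is n(3n−2) with n = 212.
212·(3·212 − 2) = 212·634 = 134408.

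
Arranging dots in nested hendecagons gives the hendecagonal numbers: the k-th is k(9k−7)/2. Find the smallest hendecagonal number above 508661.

509881

Solve n(9n−7)/2 > 508661 for integer n.
The largest n with value ≤ 508661 is 336 (since 506856 ≤ 508661 < 509881), so the first above is n = 337, value 509881.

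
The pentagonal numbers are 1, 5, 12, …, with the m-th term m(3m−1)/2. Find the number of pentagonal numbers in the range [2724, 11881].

The n-th pentagonal number is n(3n−1)/2.
Smallest index with value ≥ 2724: n = 43 (giving 2752).
Largest index with value ≤ 11881: n = 89 (giving 11837).
Indices 43 through 89: 47 terms.

47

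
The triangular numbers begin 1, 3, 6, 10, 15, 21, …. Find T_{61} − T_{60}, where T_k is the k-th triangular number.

Consecutive triangular numbers differ by n: T_{61} − T_{60} = 61.

61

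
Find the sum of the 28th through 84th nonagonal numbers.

671650

Σ i(7i−5)/2 = (7Σi² − 5Σi) / 2 over i = 28..84.
Σi = 3570 − 378 = 3192 and Σi² = 201110 − 6930 = 194180.
(7·194180 − 5·3192) / 2 = 1343300/2 = 671650.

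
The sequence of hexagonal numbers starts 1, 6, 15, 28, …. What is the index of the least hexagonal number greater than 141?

9

Solve n(2n−1) > 141 for integer n.
The largest n with value ≤ 141 is 8 (since 120 ≤ 141 < 153), so the first above is n = 9, value 153.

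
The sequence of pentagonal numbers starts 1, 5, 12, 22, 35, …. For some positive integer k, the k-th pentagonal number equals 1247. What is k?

29

Set n(3n−1)/2 = 1247, giving 3n² − n − 2494 = 0.
The discriminant is 1 + 24·1247 = 29929, and √29929 = 173.
So n = (1 + 173) / 6 = 174/6 = 29.
Check: 29·(3·29 − 1)/2 = 1247. ✓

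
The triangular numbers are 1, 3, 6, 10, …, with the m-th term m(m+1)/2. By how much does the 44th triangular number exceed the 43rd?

44

Consecutive triangular numbers differ by n: T_{44} − T_{43} = 44.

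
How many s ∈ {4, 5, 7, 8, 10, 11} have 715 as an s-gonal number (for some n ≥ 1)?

s = 4: P(4, 26) = 676 and P(4, 27) = 729; 715 is not s-gonal.
s = 5: P(5, 22) = 715. ✓
s = 7: P(7, 17) = 697 and P(7, 18) = 783; 715 is not s-gonal.
s = 8: P(8, 15) = 645 and P(8, 16) = 736; 715 is not s-gonal.
s = 10: P(10, 13) = 637 and P(10, 14) = 742; 715 is not s-gonal.
s = 11: P(11, 13) = 715. ✓
Hits: s ∈ {5, 11} → 2.

2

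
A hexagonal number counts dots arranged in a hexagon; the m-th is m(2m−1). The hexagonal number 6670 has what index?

58

Set n(2n−1) = 6670, giving 2n² − n − 6670 = 0.
So n = (1 + 231) / 4 = 232/4 = 58.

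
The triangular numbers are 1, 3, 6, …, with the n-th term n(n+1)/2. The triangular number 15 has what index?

5

Set n(n+1)/2 = 15, giving n² + n − 30 = 0.
The discriminant is 1 + 8·15 = 121, and √121 = 11.
So n = (-1 + 11) / 2 = 10/2 = 5.
Check: 5·6/2 = 15. ✓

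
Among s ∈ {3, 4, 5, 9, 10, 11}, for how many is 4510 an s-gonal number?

s = 3: P(3, 94) = 4465 and P(3, 95) = 4560; 4510 is not s-gonal.
s = 4: P(4, 67) = 4489 and P(4, 68) = 4624; 4510 is not s-gonal.
s = 5: P(5, 55) = 4510. ✓
s = 9: P(9, 36) = 4446 and P(9, 37) = 4699; 4510 is not s-gonal.
s = 10: P(10, 33) = 4257 and P(10, 34) = 4522; 4510 is not s-gonal.
s = 11: P(11, 32) = 4496 and P(11, 33) = 4785; 4510 is not s-gonal.
Hits: s ∈ {5} → 1.

1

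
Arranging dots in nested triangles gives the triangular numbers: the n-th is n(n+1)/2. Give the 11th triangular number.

11·12/2 = 132/2 = 66.

66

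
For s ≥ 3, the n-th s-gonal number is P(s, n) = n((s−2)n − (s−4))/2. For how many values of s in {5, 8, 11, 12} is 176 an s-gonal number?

2

s = 5: P(5, 11) = 176. ✓
s = 8: P(8, 8) = 176. ✓
s = 11: P(11, 6) = 141 and P(11, 7) = 196; 176 is not s-gonal.
s = 12: P(12, 6) = 156 and P(12, 7) = 217; 176 is not s-gonal.
Hits: s ∈ {5, 8} → 2.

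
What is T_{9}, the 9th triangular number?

45

The 9th triangular number is n(n+1)/2 with n = 9.
9·10/2 = 90/2 = 45.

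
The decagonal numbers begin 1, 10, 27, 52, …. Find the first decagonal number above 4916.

Solve n(4n−3) > 4916 for integer n.
The largest n with value ≤ 4916 is 35 (since 4795 ≤ 4916 < 5076), so the first above is n = 36, value 5076.

5076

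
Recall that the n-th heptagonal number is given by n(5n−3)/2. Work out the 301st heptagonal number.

226051

The 301st heptagonal number is n(5n−3)/2 with n = 301.
301·(5·301 − 3)/2 = 301·1502/2 = 301·751 = 226051.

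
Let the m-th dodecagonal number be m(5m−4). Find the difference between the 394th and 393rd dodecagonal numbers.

3931

Consecutive dodecagonal numbers differ by 10n − 9: here 10·394 − 9 = 3931.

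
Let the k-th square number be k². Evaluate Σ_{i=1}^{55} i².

56980

Σ_{i=1}^{55} i² = 55·56·111/6 = 56980.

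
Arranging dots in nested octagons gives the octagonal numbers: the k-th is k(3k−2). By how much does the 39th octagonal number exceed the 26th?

2509

39·(3·39 − 2) = 4485 and 26·(3·26 − 2) = 1976.
Difference: 4485 − 1976 = 2509.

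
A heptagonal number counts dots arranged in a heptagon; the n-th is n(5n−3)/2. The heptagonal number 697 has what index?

Set n(5n−3)/2 = 697, giving 5n² − 3n − 1394 = 0.
The discriminant is 9 + 40·697 = 27889, and √27889 = 167.
So n = (3 + 167) / 10 = 170/10 = 17.

17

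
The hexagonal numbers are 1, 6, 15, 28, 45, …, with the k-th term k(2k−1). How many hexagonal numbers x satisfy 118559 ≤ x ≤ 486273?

The n-th hexagonal number is n(2n−1).
Smallest index with value ≥ 118559: n = 244 (giving 118828).
Largest index with value ≤ 486273: n = 493 (giving 485605).
Indices 244 through 493: 250 terms.

250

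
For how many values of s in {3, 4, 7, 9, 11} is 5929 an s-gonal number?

s = 3: P(3, 108) = 5886 and P(3, 109) = 5995; 5929 is not s-gonal.
s = 4: P(4, 77) = 5929. ✓
s = 7: P(7, 49) = 5929. ✓
s = 9: P(9, 41) = 5781 and P(9, 42) = 6069; 5929 is not s-gonal.
s = 11: P(11, 36) = 5706 and P(11, 37) = 6031; 5929 is not s-gonal.
Hits: s ∈ {4, 7} → 2.

2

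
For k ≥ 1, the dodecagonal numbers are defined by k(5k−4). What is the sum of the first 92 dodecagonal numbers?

Σ i(5i−4) = 5Σi² − 4Σi over i = 1..92.
Σi = 4278 and Σi² = 263810.
5·263810 − 4·4278 = 1301938.

1301938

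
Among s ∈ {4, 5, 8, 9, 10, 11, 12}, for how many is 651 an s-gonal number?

2

s = 4: P(4, 25) = 625 and P(4, 26) = 676; 651 is not s-gonal.
s = 5: P(5, 21) = 651. ✓
s = 8: P(8, 15) = 645 and P(8, 16) = 736; 651 is not s-gonal.
s = 9: P(9, 14) = 651. ✓
s = 10: P(10, 13) = 637 and P(10, 14) = 742; 651 is not s-gonal.
s = 11: P(11, 12) = 606 and P(11, 13) = 715; 651 is not s-gonal.
s = 12: P(12, 11) = 561 and P(12, 12) = 672; 651 is not s-gonal.
Hits: s ∈ {5, 9} → 2.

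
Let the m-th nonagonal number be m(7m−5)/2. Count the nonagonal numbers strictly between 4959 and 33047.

59

The n-th nonagonal number is n(7n−5)/2.
Smallest index with value > 4959: n = 39 (giving 5226).
Largest index with value < 33047: n = 97 (giving 32689).
Indices 39 through 97: 59 terms.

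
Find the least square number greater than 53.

Solve n² > 53 for integer n.
The largest n with value ≤ 53 is 7 (since 49 ≤ 53 < 64), so the first above is n = 8, value 64.

64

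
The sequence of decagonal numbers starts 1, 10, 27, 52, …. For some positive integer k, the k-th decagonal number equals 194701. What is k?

Set n(4n−3) = 194701, giving 4n² − 3n − 194701 = 0.
The discriminant is 9 + 16·194701 = 3115225, and √3115225 = 1765.
So n = (3 + 1765) / 8 = 1768/8 = 221.
Check: 221·(4·221 − 3) = 194701. ✓

221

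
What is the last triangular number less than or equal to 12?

Solve n(n+1)/2 ≤ 12 for integer n.
n = 4 gives 10 ≤ 12, while n = 5 gives 15 > 12; so the answer is 10.

10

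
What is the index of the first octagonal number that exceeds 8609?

54

Solve n(3n−2) > 8609 for integer n.
The largest n with value ≤ 8609 is 53 (since 8321 ≤ 8609 < 8640), so the first above is n = 54, value 8640.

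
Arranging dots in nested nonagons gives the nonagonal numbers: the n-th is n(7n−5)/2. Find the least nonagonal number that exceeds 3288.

Solve n(7n−5)/2 > 3288 for integer n.
The largest n with value ≤ 3288 is 31 (since 3286 ≤ 3288 < 3504), so the first above is n = 32, value 3504.

3504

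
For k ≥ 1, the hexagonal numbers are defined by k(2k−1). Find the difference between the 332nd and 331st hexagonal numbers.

Consecutive hexagonal numbers differ by 4n − 3: here 4·332 − 3 = 1325.

1325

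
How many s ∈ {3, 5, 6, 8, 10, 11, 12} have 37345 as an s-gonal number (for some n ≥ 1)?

s = 3: P(3, 272) = 37128 and P(3, 273) = 37401; 37345 is not s-gonal.
s = 5: P(5, 157) = 36895 and P(5, 158) = 37367; 37345 is not s-gonal.
s = 6: P(6, 136) = 36856 and P(6, 137) = 37401; 37345 is not s-gonal.
s = 8: P(8, 111) = 36741 and P(8, 112) = 37408; 37345 is not s-gonal.
s = 10: P(10, 97) = 37345. ✓
s = 11: P(11, 91) = 36946 and P(11, 92) = 37766; 37345 is not s-gonal.
s = 12: P(12, 86) = 36636 and P(12, 87) = 37497; 37345 is not s-gonal.
Hits: s ∈ {10} → 1.

1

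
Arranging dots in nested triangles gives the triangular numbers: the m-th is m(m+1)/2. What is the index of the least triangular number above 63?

11

Solve n(n+1)/2 > 63 for integer n.
The largest n with value ≤ 63 is 10 (since 55 ≤ 63 < 66), so the first above is n = 11, value 66.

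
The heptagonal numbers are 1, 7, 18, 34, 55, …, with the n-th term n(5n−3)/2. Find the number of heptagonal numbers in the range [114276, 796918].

The n-th heptagonal number is n(5n−3)/2.
Smallest index with value ≥ 114276: n = 215 (giving 115240).
Largest index with value ≤ 796918: n = 564 (giving 794394).
Indices 215 through 564: 350 terms.

350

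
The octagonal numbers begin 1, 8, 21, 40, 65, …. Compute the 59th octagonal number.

10325

The 59th octagonal number is n(3n−2) with n = 59.
59·(3·59 − 2) = 59·175 = 10325.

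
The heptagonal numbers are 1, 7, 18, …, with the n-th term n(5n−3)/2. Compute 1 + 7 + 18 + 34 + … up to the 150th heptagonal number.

2823700

Σ i(5i−3)/2 = (5Σi² − 3Σi) / 2 over i = 1..150.
Σi = 11325 and Σi² = 1136275.
(5·1136275 − 3·11325) / 2 = 5647400/2 = 2823700.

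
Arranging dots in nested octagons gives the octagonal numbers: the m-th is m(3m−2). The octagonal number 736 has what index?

Set n(3n−2) = 736, giving 3n² − 2n − 736 = 0.
The discriminant is 4 + 12·736 = 8836, and √8836 = 94.
So n = (2 + 94) / 6 = 96/6 = 16.

16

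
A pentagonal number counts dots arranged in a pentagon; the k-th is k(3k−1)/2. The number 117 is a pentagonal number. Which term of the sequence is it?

9

Set n(3n−1)/2 = 117, giving 3n² − n − 234 = 0.
So n = (1 + 53) / 6 = 54/6 = 9.
Check: 9·(3·9 − 1)/2 = 117. ✓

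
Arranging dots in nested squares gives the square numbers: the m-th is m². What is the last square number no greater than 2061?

2025

Solve n² ≤ 2061 for integer n.
n = 45 gives 2025 ≤ 2061, while n = 46 gives 2116 > 2061; so the answer is 2025.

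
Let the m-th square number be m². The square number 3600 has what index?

60

We need n² = 3600, so n = √3600 = 60.
Check: 60² = 3600. ✓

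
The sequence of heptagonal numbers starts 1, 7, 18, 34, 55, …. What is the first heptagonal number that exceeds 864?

Solve n(5n−3)/2 > 864 for integer n.
The largest n with value ≤ 864 is 18 (since 783 ≤ 864 < 874), so the first above is n = 19, value 874.

874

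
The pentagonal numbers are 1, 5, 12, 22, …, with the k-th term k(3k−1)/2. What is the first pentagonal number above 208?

Solve n(3n−1)/2 > 208 for integer n.
The largest n with value ≤ 208 is 11 (since 176 ≤ 208 < 210), so the first above is n = 12, value 210.

210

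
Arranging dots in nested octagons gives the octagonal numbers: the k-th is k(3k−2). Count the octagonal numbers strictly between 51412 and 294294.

The n-th octagonal number is n(3n−2).
Smallest index with value > 51412: n = 132 (giving 52008).
Largest index with value < 294294: n = 313 (giving 293281).
Indices 132 through 313: 182 terms.

182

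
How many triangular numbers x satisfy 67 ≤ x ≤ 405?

The n-th triangular number is n(n+1)/2.
Smallest index with value ≥ 67: n = 12 (giving 78).
Largest index with value ≤ 405: n = 27 (giving 378).
Indices 12 through 27: 16 terms.

16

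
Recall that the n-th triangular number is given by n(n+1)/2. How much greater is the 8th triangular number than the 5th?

8·9/2 = 36 and 5·6/2 = 15.
Difference: 36 − 15 = 21.

21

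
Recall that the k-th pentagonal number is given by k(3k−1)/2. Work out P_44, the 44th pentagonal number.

2882

The 44th pentagonal number is n(3n−1)/2 with n = 44.
44·(3·44 − 1)/2 = 44·131/2 = 2882.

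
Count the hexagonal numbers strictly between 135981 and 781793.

The n-th hexagonal number is n(2n−1).
Smallest index with value > 135981: n = 262 (giving 137026).
Largest index with value < 781793: n = 625 (giving 780625).
Indices 262 through 625: 364 terms.

364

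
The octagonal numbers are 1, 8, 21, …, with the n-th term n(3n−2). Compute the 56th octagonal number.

9296

The 56th octagonal number is n(3n−2) with n = 56.
56·(3·56 − 2) = 56·166 = 9296.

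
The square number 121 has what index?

11

We need n² = 121, so n = √121 = 11.
Check: 11² = 121. ✓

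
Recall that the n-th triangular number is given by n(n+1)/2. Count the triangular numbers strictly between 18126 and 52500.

The n-th triangular number is n(n+1)/2.
Smallest index with value > 18126: n = 190 (giving 18145).
Largest index with value < 52500: n = 323 (giving 52326).
Indices 190 through 323: 134 terms.

134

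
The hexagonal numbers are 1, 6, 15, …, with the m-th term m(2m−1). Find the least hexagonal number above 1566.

Solve n(2n−1) > 1566 for integer n.
The largest n with value ≤ 1566 is 28 (since 1540 ≤ 1566 < 1653), so the first above is n = 29, value 1653.

1653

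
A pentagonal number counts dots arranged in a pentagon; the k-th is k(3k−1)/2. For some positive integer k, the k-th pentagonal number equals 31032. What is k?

144

Set n(3n−1)/2 = 31032, giving 3n² − n − 62064 = 0.
The discriminant is 1 + 24·31032 = 744769, and √744769 = 863.
So n = (1 + 863) / 6 = 864/6 = 144.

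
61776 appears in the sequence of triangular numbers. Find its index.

Set n(n+1)/2 = 61776, giving n² + n − 123552 = 0.
The discriminant is 1 + 8·61776 = 494209, and √494209 = 703.
So n = (-1 + 703) / 2 = 702/2 = 351.

351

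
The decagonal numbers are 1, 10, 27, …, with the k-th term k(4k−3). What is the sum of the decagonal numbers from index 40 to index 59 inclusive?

195710

Σ i(4i−3) = 4Σi² − 3Σi over i = 40..59.
Σi = 1770 − 780 = 990 and Σi² = 70210 − 20540 = 49670.
4·49670 − 3·990 = 195710.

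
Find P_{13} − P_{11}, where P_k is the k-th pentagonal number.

13·(3·13 − 1)/2 = 247 and 11·(3·11 − 1)/2 = 176.
Difference: 247 − 176 = 71.

71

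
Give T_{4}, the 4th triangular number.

The 4th triangular number is n(n+1)/2 with n = 4.
4·5/2 = 20/2 = 10.

10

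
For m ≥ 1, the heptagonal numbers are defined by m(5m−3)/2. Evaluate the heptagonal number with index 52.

6682

52·(5·52 − 3)/2 = 52·257/2 = 6682.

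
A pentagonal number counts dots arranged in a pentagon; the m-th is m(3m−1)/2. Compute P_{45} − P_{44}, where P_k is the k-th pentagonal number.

133

Consecutive pentagonal numbers differ by 3n − 2: here 3·45 − 2 = 133.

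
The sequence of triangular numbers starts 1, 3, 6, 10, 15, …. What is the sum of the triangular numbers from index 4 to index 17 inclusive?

959

Σ i(i+1)/2 = (Σi² + Σi) / 2 over i = 4..17.
Σi = 153 − 6 = 147 and Σi² = 1785 − 14 = 1771.
(1·1771 + 1·147) / 2 = 1918/2 = 959.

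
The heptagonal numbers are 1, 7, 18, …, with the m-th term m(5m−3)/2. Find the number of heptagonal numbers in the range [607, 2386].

The n-th heptagonal number is n(5n−3)/2.
Smallest index with value ≥ 607: n = 16 (giving 616).
Largest index with value ≤ 2386: n = 31 (giving 2356).
Indices 16 through 31: 16 terms.

16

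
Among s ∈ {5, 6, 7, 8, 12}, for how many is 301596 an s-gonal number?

s = 5: P(5, 448) = 300832 and P(5, 449) = 302177; 301596 is not s-gonal.
s = 6: P(6, 388) = 300700 and P(6, 389) = 302253; 301596 is not s-gonal.
s = 7: P(7, 347) = 300502 and P(7, 348) = 302238; 301596 is not s-gonal.
s = 8: P(8, 317) = 300833 and P(8, 318) = 302736; 301596 is not s-gonal.
s = 12: P(12, 246) = 301596. ✓
Hits: s ∈ {12} → 1.

1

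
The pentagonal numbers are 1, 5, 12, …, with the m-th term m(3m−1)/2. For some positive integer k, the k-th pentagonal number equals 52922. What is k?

Set n(3n−1)/2 = 52922, giving 3n² − n − 105844 = 0.
The discriminant is 1 + 24·52922 = 1270129, and √1270129 = 1127.
So n = (1 + 1127) / 6 = 1128/6 = 188.
Check: 188·(3·188 − 1)/2 = 52922. ✓

188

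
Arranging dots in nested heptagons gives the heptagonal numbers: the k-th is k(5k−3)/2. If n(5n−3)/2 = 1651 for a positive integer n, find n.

26

Set n(5n−3)/2 = 1651, giving 5n² − 3n − 3302 = 0.
The discriminant is 9 + 40·1651 = 66049, and √66049 = 257.
So n = (3 + 257) / 10 = 260/10 = 26.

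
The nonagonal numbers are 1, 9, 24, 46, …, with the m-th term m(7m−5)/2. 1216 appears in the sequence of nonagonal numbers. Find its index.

19

Set n(7n−5)/2 = 1216, giving 7n² − 5n − 2432 = 0.
The discriminant is 25 + 56·1216 = 68121, and √68121 = 261.
So n = (5 + 261) / 14 = 266/14 = 19.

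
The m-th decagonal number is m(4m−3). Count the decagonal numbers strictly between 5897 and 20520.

33

The n-th decagonal number is n(4n−3).
Smallest index with value > 5897: n = 39 (giving 5967).
Largest index with value < 20520: n = 71 (giving 19951).
Indices 39 through 71: 33 terms.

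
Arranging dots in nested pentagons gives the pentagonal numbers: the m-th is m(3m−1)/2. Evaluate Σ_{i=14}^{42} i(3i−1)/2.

36743

Σ i(3i−1)/2 = (3Σi² − Σi) / 2 over i = 14..42.
Σi = 903 − 91 = 812 and Σi² = 25585 − 819 = 24766.
(3·24766 − 1·812) / 2 = 73486/2 = 36743.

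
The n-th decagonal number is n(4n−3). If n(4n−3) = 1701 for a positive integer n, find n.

Set n(4n−3) = 1701, giving 4n² − 3n − 1701 = 0.
The discriminant is 9 + 16·1701 = 27225, and √27225 = 165.
So n = (3 + 165) / 8 = 168/8 = 21.
Check: 21·(4·21 − 3) = 1701. ✓

21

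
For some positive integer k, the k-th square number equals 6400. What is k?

80

We need n² = 6400, so n = √6400 = 80.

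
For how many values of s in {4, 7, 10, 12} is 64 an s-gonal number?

s = 4: P(4, 8) = 64. ✓
s = 7: P(7, 5) = 55 and P(7, 6) = 81; 64 is not s-gonal.
s = 10: P(10, 4) = 52 and P(10, 5) = 85; 64 is not s-gonal.
s = 12: P(12, 4) = 64. ✓
Hits: s ∈ {4, 12} → 2.

2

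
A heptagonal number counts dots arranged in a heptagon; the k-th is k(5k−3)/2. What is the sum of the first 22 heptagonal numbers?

9108

Σ i(5i−3)/2 = (5Σi² − 3Σi) / 2 over i = 1..22.
Σi = 253 and Σi² = 3795.
(5·3795 − 3·253) / 2 = 18216/2 = 9108.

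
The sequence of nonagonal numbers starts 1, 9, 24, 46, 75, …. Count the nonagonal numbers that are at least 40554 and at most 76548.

The n-th nonagonal number is n(7n−5)/2.
Smallest index with value ≥ 40554: n = 108 (giving 40554).
Largest index with value ≤ 76548: n = 148 (giving 76294).
Indices 108 through 148: 41 terms.

41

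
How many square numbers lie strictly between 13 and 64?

The n-th square number is n².
Smallest index with value > 13: n = 4 (giving 16).
Largest index with value < 64: n = 7 (giving 49).
Indices 4 through 7: 4 terms.

4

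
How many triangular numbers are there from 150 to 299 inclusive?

7

The n-th triangular number is n(n+1)/2.
Smallest index with value ≥ 150: n = 17 (giving 153).
Largest index with value ≤ 299: n = 23 (giving 276).
Indices 17 through 23: 7 terms.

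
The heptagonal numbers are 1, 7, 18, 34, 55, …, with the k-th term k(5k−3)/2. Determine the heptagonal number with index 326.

265201

The 326th heptagonal number is n(5n−3)/2 with n = 326.
326·(5·326 − 3)/2 = 326·1627/2 = 265201.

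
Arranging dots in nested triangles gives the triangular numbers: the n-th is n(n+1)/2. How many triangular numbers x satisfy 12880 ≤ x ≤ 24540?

The n-th triangular number is n(n+1)/2.
Smallest index with value ≥ 12880: n = 160 (giving 12880).
Largest index with value ≤ 24540: n = 221 (giving 24531).
Indices 160 through 221: 62 terms.

62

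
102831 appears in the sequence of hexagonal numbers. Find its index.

Set n(2n−1) = 102831, giving 2n² − n − 102831 = 0.
The discriminant is 1 + 8·102831 = 822649, and √822649 = 907.
So n = (1 + 907) / 4 = 908/4 = 227.

227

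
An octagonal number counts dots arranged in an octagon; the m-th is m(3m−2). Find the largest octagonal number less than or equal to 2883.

Solve n(3n−2) ≤ 2883 for integer n.
n = 31 gives 2821 ≤ 2883, while n = 32 gives 3008 > 2883; so the answer is 2821.

2821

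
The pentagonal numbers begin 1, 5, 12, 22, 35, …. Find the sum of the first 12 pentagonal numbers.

Σ i(3i−1)/2 = (3Σi² − Σi) / 2 over i = 1..12.
Σi = 78 and Σi² = 650.
(3·650 − 1·78) / 2 = 1872/2 = 936.

936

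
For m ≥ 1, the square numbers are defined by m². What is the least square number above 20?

Solve n² > 20 for integer n.
The largest n with value ≤ 20 is 4 (since 16 ≤ 20 < 25), so the first above is n = 5, value 25.

25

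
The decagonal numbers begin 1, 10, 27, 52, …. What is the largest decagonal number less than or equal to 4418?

4257

Solve n(4n−3) ≤ 4418 for integer n.
n = 33 gives 4257 ≤ 4418, while n = 34 gives 4522 > 4418; so the answer is 4257.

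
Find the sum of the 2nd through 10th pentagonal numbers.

549

Σ i(3i−1)/2 = (3Σi² − Σi) / 2 over i = 2..10.
Σi = 55 − 1 = 54 and Σi² = 385 − 1 = 384.
(3·384 − 1·54) / 2 = 1098/2 = 549.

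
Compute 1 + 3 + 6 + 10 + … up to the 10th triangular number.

220

Σ i(i+1)/2 = (Σi² + Σi) / 2 over i = 1..10.
Σi = 55 and Σi² = 385.
(1·385 + 1·55) / 2 = 440/2 = 220.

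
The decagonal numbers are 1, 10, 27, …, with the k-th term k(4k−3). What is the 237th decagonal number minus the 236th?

Consecutive decagonal numbers differ by 8n − 7: here 8·237 − 7 = 1889.

1889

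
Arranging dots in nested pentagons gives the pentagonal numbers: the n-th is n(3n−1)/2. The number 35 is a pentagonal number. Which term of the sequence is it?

Set n(3n−1)/2 = 35, giving 3n² − n − 70 = 0.
The discriminant is 1 + 24·35 = 841, and √841 = 29.
So n = (1 + 29) / 6 = 30/6 = 5.

5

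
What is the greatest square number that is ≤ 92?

81

Solve n² ≤ 92 for integer n.
n = 9 gives 81 ≤ 92, while n = 10 gives 100 > 92; so the answer is 81.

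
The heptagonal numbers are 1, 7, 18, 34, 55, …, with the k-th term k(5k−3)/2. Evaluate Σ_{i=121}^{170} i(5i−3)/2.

2661400

Σ i(5i−3)/2 = (5Σi² − 3Σi) / 2 over i = 121..170.
Σi = 14535 − 7260 = 7275 and Σi² = 1652145 − 583220 = 1068925.
(5·1068925 − 3·7275) / 2 = 5322800/2 = 2661400.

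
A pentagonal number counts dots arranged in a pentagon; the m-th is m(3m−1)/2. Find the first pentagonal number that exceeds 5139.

Solve n(3n−1)/2 > 5139 for integer n.
The largest n with value ≤ 5139 is 58 (since 5017 ≤ 5139 < 5192), so the first above is n = 59, value 5192.

5192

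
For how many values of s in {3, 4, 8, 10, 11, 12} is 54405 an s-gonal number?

s = 3: P(3, 329) = 54285 and P(3, 330) = 54615; 54405 is not s-gonal.
s = 4: P(4, 233) = 54289 and P(4, 234) = 54756; 54405 is not s-gonal.
s = 8: P(8, 135) = 54405. ✓
s = 10: P(10, 117) = 54405. ✓
s = 11: P(11, 110) = 54065 and P(11, 111) = 55056; 54405 is not s-gonal.
s = 12: P(12, 104) = 53664 and P(12, 105) = 54705; 54405 is not s-gonal.
Hits: s ∈ {8, 10} → 2.

2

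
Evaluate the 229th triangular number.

229·230/2 = 52670/2 = 26335.

26335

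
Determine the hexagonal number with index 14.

378

14·(2·14 − 1) = 14·27 = 378.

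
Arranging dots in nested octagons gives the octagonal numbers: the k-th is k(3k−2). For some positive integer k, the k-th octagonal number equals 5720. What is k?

44

Set n(3n−2) = 5720, giving 3n² − 2n − 5720 = 0.
The discriminant is 4 + 12·5720 = 68644, and √68644 = 262.
So n = (2 + 262) / 6 = 264/6 = 44.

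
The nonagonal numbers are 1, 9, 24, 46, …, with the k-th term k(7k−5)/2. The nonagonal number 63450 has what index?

Set n(7n−5)/2 = 63450, giving 7n² − 5n − 126900 = 0.
So n = (5 + 1885) / 14 = 1890/14 = 135.
Check: 135·(7·135 − 5)/2 = 63450. ✓

135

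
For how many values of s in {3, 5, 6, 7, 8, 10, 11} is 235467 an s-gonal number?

1

s = 3: P(3, 685) = 234955 and P(3, 686) = 235641; 235467 is not s-gonal.
s = 5: P(5, 396) = 235026 and P(5, 397) = 236215; 235467 is not s-gonal.
s = 6: P(6, 343) = 234955 and P(6, 344) = 236328; 235467 is not s-gonal.
s = 7: P(7, 307) = 235162 and P(7, 308) = 236698; 235467 is not s-gonal.
s = 8: P(8, 280) = 234640 and P(8, 281) = 236321; 235467 is not s-gonal.
s = 10: P(10, 243) = 235467. ✓
s = 11: P(11, 229) = 235183 and P(11, 230) = 237245; 235467 is not s-gonal.
Hits: s ∈ {10} → 1.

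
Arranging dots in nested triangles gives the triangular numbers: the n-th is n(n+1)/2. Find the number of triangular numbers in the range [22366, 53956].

118

The n-th triangular number is n(n+1)/2.
Smallest index with value ≥ 22366: n = 211 (giving 22366).
Largest index with value ≤ 53956: n = 328 (giving 53956).
Indices 211 through 328: 118 terms.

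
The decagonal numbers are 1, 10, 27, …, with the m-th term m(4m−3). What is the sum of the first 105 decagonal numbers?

1548925

Σ i(4i−3) = 4Σi² − 3Σi over i = 1..105.
Σi = 5565 and Σi² = 391405.
4·391405 − 3·5565 = 1548925.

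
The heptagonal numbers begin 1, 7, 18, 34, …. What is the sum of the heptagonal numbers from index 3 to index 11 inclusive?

1158

Σ i(5i−3)/2 = (5Σi² − 3Σi) / 2 over i = 3..11.
Σi = 66 − 3 = 63 and Σi² = 506 − 5 = 501.
(5·501 − 3·63) / 2 = 2316/2 = 1158.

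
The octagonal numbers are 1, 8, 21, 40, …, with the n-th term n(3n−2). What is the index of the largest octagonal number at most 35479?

Solve n(3n−2) ≤ 35479 for integer n.
n = 109 gives 35425 ≤ 35479, while n = 110 gives 36080 > 35479; so the answer is index 109.

109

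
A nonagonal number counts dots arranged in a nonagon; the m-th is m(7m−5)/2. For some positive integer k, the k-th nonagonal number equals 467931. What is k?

366

Set n(7n−5)/2 = 467931, giving 7n² − 5n − 935862 = 0.
The discriminant is 25 + 56·467931 = 26204161, and √26204161 = 5119.
So n = (5 + 5119) / 14 = 5124/14 = 366.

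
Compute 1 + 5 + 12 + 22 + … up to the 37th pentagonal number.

26011

Σ i(3i−1)/2 = (3Σi² − Σi) / 2 over i = 1..37.
Σi = 703 and Σi² = 17575.
(3·17575 − 1·703) / 2 = 52022/2 = 26011.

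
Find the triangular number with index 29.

The 29th triangular number is n(n+1)/2 with n = 29.
29·30/2 = 870/2 = 435.

435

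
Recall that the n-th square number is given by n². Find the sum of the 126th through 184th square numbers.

1434585

Σ_{i=126}^{184} i² = 2093460 − 658875 = 1434585.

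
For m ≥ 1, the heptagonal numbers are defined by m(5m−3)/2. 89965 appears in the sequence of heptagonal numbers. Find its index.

Set n(5n−3)/2 = 89965, giving 5n² − 3n − 179930 = 0.
The discriminant is 9 + 40·89965 = 3598609, and √3598609 = 1897.
So n = (3 + 1897) / 10 = 1900/10 = 190.

190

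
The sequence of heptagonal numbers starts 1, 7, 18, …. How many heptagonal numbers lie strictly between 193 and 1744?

The n-th heptagonal number is n(5n−3)/2.
Smallest index with value > 193: n = 10 (giving 235).
Largest index with value < 1744: n = 26 (giving 1651).
Indices 10 through 26: 17 terms.

17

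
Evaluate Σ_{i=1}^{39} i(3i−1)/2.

Σ i(3i−1)/2 = (3Σi² − Σi) / 2 over i = 1..39.
Σi = 780 and Σi² = 20540.
(3·20540 − 1·780) / 2 = 60840/2 = 30420.

30420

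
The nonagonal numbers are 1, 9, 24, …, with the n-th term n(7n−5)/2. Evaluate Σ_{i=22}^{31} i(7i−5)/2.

24205

Σ i(7i−5)/2 = (7Σi² − 5Σi) / 2 over i = 22..31.
Σi = 496 − 231 = 265 and Σi² = 10416 − 3311 = 7105.
(7·7105 − 5·265) / 2 = 48410/2 = 24205.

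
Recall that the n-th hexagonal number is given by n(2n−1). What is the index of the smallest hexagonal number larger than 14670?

86

Solve n(2n−1) > 14670 for integer n.
The largest n with value ≤ 14670 is 85 (since 14365 ≤ 14670 < 14706), so the first above is n = 86, value 14706.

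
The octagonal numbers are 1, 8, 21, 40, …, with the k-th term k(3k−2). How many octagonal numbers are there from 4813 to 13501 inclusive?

The n-th octagonal number is n(3n−2).
Smallest index with value ≥ 4813: n = 41 (giving 4961).
Largest index with value ≤ 13501: n = 67 (giving 13333).
Indices 41 through 67: 27 terms.

27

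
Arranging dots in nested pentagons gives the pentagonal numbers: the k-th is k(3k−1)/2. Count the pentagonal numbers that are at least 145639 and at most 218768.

The n-th pentagonal number is n(3n−1)/2.
Smallest index with value ≥ 145639: n = 312 (giving 145860).
Largest index with value ≤ 218768: n = 382 (giving 218695).
Indices 312 through 382: 71 terms.

71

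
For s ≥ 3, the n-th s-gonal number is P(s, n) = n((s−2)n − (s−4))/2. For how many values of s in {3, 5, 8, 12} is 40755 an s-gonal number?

s = 3: P(3, 285) = 40755. ✓
s = 5: P(5, 165) = 40755. ✓
s = 8: P(8, 116) = 40136 and P(8, 117) = 40833; 40755 is not s-gonal.
s = 12: P(12, 90) = 40140 and P(12, 91) = 41041; 40755 is not s-gonal.
Hits: s ∈ {3, 5} → 2.

2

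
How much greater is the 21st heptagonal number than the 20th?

Consecutive heptagonal numbers differ by 5n − 4: here 5·21 − 4 = 101.

101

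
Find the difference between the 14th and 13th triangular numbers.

Consecutive triangular numbers differ by n: T_{14} − T_{13} = 14.

14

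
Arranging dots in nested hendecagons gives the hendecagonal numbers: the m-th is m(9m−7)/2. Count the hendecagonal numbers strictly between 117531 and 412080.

The n-th hendecagonal number is n(9n−7)/2.
Smallest index with value > 117531: n = 163 (giving 118990).
Largest index with value < 412080: n = 302 (giving 409361).
Indices 163 through 302: 140 terms.

140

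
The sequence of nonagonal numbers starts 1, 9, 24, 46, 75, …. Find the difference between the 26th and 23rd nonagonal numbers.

507

26·(7·26 − 5)/2 = 2301 and 23·(7·23 − 5)/2 = 1794.
Difference: 2301 − 1794 = 507.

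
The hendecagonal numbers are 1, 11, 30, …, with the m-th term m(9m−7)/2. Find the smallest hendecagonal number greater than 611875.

614755

Solve n(9n−7)/2 > 611875 for integer n.
The largest n with value ≤ 611875 is 369 (since 611433 ≤ 611875 < 614755), so the first above is n = 370, value 614755.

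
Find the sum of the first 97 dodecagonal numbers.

Σ i(5i−4) = 5Σi² − 4Σi over i = 1..97.
Σi = 4753 and Σi² = 308945.
5·308945 − 4·4753 = 1525713.

1525713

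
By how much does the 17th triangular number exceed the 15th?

33

17·18/2 = 153 and 15·16/2 = 120.
Difference: 153 − 120 = 33.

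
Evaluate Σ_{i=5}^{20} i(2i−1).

5480

Σ i(2i−1) = 2Σi² − Σi over i = 5..20.
Σi = 210 − 10 = 200 and Σi² = 2870 − 30 = 2840.
2·2840 − 1·200 = 5480.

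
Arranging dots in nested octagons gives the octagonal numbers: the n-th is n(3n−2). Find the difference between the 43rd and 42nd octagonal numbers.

Consecutive octagonal numbers differ by 6n − 5: here 6·43 − 5 = 253.

253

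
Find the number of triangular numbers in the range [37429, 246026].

427

The n-th triangular number is n(n+1)/2.
Smallest index with value ≥ 37429: n = 274 (giving 37675).
Largest index with value ≤ 246026: n = 700 (giving 245350).
Indices 274 through 700: 427 terms.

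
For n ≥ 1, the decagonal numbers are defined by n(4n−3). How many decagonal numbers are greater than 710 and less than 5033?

The n-th decagonal number is n(4n−3).
Smallest index with value > 710: n = 14 (giving 742).
Largest index with value < 5033: n = 35 (giving 4795).
Indices 14 through 35: 22 terms.

22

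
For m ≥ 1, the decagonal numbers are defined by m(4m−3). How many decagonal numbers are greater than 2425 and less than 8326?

20

The n-th decagonal number is n(4n−3).
Smallest index with value > 2425: n = 26 (giving 2626).
Largest index with value < 8326: n = 45 (giving 7965).
Indices 26 through 45: 20 terms.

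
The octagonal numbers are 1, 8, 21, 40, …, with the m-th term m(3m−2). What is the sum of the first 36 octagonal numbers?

Σ i(3i−2) = 3Σi² − 2Σi over i = 1..36.
Σi = 666 and Σi² = 16206.
3·16206 − 2·666 = 47286.

47286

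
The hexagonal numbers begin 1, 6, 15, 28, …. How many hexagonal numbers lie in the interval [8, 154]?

7

The n-th hexagonal number is n(2n−1).
Smallest index with value ≥ 8: n = 3 (giving 15).
Largest index with value ≤ 154: n = 9 (giving 153).
Indices 3 through 9: 7 terms.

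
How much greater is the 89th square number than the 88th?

n² − (n−1)² = 2n − 1, so 89² − 88² = 2·89 − 1 = 177.

177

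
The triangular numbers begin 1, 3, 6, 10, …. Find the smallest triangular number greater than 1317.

Solve n(n+1)/2 > 1317 for integer n.
The largest n with value ≤ 1317 is 50 (since 1275 ≤ 1317 < 1326), so the first above is n = 51, value 1326.

1326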